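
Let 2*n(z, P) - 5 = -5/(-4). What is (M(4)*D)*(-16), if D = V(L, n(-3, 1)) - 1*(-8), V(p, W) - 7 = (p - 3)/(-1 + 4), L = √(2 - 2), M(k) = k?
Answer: -896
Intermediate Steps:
n(z, P) = 25/8 (n(z, P) = 5/2 + (-5/(-4))/2 = 5/2 + (-5*(-¼))/2 = 5/2 + (½)*(5/4) = 5/2 + 5/8 = 25/8)
L = 0 (L = √0 = 0)
V(p, W) = 6 + p/3 (V(p, W) = 7 + (p - 3)/(-1 + 4) = 7 + (-3 + p)/3 = 7 + (-3 + p)*(⅓) = 7 + (-1 + p/3) = 6 + p/3)
D = 14 (D = (6 + (⅓)*0) - 1*(-8) = (6 + 0) + 8 = 6 + 8 = 14)
(M(4)*D)*(-16) = (4*14)*(-16) = 56*(-16) = -896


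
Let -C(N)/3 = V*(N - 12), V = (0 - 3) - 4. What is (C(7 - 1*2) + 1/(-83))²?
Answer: 148888804/6889 ≈ 21613.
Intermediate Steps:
V = -7 (V = -3 - 4 = -7)
C(N) = -252 + 21*N (C(N) = -(-21)*(N - 12) = -(-21)*(-12 + N) = -3*(84 - 7*N) = -252 + 21*N)
(C(7 - 1*2) + 1/(-83))² = ((-252 + 21*(7 - 1*2)) + 1/(-83))² = ((-252 + 21*(7 - 2)) - 1/83)² = ((-252 + 21*5) - 1/83)² = ((-252 + 105) - 1/83)² = (-147 - 1/83)² = (-12202/83)² = 148888804/6889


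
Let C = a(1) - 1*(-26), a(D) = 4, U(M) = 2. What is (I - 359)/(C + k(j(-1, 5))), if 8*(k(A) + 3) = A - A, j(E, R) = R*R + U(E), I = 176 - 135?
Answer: -106/9 ≈ -11.778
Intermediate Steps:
I = 41
j(E, R) = 2 + R**2 (j(E, R) = R*R + 2 = R**2 + 2 = 2 + R**2)
k(A) = -3 (k(A) = -3 + (A - A)/8 = -3 + (1/8)*0 = -3 + 0 = -3)
C = 30 (C = 4 - 1*(-26) = 4 + 26 = 30)
(I - 359)/(C + k(j(-1, 5))) = (41 - 359)/(30 - 3) = -318/27 = -318*1/27 = -106/9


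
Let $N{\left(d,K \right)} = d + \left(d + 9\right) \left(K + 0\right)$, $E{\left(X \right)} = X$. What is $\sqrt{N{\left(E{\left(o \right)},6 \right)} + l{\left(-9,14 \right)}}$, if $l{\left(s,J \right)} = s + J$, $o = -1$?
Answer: $2 \sqrt{13} \approx 7.2111$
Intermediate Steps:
$N{\left(d,K \right)} = d + K \left(9 + d\right)$ ($N{\left(d,K \right)} = d + \left(9 + d\right) K = d + K \left(9 + d\right)$)
$l{\left(s,J \right)} = J + s$
$\sqrt{N{\left(E{\left(o \right)},6 \right)} + l{\left(-9,14 \right)}} = \sqrt{\left(-1 + 9 \cdot 6 + 6 \left(-1\right)\right) + \left(14 - 9\right)} = \sqrt{\left(-1 + 54 - 6\right) + 5} = \sqrt{47 + 5} = \sqrt{52} = 2 \sqrt{13}$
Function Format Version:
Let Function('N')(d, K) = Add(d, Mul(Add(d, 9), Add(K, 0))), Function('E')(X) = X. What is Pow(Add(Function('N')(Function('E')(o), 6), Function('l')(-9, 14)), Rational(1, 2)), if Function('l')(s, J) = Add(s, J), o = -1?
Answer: Mul(2, Pow(13, Rational(1, 2))) ≈ 7.2111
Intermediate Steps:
Function('N')(d, K) = Add(d, Mul(K, Add(9, d))) (Function('N')(d, K) = Add(d, Mul(Add(9, d), K)) = Add(d, Mul(K, Add(9, d))))
Function('l')(s, J) = Add(J, s)
Pow(Add(Function('N')(Function('E')(o), 6), Function('l')(-9, 14)), Rational(1, 2)) = Pow(Add(Add(-1, Mul(9, 6), Mul(6, -1)), Add(14, -9)), Rational(1, 2)) = Pow(Add(Add(-1, 54, -6), 5), Rational(1, 2)) = Pow(Add(47, 5), Rational(1, 2)) = Pow(52, Rational(1, 2)) = Mul(2, Pow(13, Rational(1, 2)))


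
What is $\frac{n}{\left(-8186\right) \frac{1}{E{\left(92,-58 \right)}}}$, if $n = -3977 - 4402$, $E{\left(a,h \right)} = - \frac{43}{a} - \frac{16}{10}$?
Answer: $- \frac{7968429}{3765560} \approx -2.1161$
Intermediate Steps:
$E{\left(a,h \right)} = - \frac{8}{5} - \frac{43}{a}$ ($E{\left(a,h \right)} = - \frac{43}{a} - \frac{8}{5} = - \frac{8}{5} - \frac{43}{a}$)
$n = -8379$ ($n = -3977 - 4402 = -8379$)
$\frac{n}{\left(-8186\right) \frac{1}{E{\left(92,-58 \right)}}} = - \frac{8379}{\left(-8186\right) \frac{1}{- \frac{8}{5} - \frac{43}{92}}} = - \frac{8379}{\left(-8186\right) \frac{1}{- \frac{951}{460}}} = - \frac{8379}{\left(-8186\right) \left(- \frac{460}{951}\right)} = - \frac{8379}{\frac{3765560}{951}} = \left(-8379\right) \frac{951}{3765560} = - \frac{7968429}{3765560}$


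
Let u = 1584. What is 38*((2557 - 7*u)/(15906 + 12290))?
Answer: -8531/742 ≈ -11.497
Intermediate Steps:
38*((2557 - 7*u)/(15906 + 12290)) = 38*((2557 - 7*1584)/(15906 + 12290)) = 38*((2557 - 11088)/28196) = 38*(-8531*1/28196) = 38*(-449/1484) = -8531/742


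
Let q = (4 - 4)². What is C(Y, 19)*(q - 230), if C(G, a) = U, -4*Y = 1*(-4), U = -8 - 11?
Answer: 4370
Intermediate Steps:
U = -19
Y = 1 (Y = -(-4)/4 = -¼*(-4) = 1)
C(G, a) = -19
q = 0 (q = 0² = 0)
C(Y, 19)*(q - 230) = -19*(0 - 230) = -19*(-230) = 4370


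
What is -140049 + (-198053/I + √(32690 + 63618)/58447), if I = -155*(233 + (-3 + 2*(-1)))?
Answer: -4949133607/35340 + 2*√24077/58447 ≈ -1.4004e+5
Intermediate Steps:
I = -35340 (I = -155*(233 + (-3 - 2)) = -155*(233 - 5) = -155*228 = -35340)
-140049 + (-198053/I + √(32690 + 63618)/58447) = -140049 + (-198053/(-35340) + √(32690 + 63618)/58447) = -140049 + (-198053*(-1/35340) + √96308*(1/58447)) = -140049 + (198053/35340 + (2*√24077)*(1/58447)) = -140049 + (198053/35340 + 2*√24077/58447) = -4949133607/35340 + 2*√24077/58447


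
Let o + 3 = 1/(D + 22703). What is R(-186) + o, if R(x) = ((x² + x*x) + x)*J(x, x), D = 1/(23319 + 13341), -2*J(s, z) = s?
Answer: 5341279564163115/832291981 ≈ 6.4176e+6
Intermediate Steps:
J(s, z) = -s/2
D = 1/36660 ≈ 2.7278e-5
R(x) = -x*(x + 2*x²)/2 (R(x) = ((x² + x*x) + x)*(-x/2) = ((x² + x²) + x)*(-x/2) = (2*x² + x)*(-x/2) = (x + 2*x²)*(-x/2) = -x*(x + 2*x²)/2)
o = -2496839283/832291981 (o = -3 + 1/(1/36660 + 22703) = -3 + 1/(832291981/36660) = -3 + 36660/832291981 = -2496839283/832291981 ≈ -3.0000)
R(-186) + o = -1*(-186)²*(½ - 186) - 2496839283/832291981 = -1*34596*(-371/2) - 2496839283/832291981 = 6417558 - 2496839283/832291981 = 5341279564163115/832291981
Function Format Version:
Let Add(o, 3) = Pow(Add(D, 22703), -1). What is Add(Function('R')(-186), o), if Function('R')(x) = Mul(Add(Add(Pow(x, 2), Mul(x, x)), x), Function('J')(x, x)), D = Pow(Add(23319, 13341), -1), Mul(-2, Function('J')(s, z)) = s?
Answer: Rational(5341279564163115, 832291981) ≈ 6.4176e+6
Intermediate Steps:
Function('J')(s, z) = Mul(Rational(-1, 2), s)
D = Rational(1, 36660) (D = Pow(36660, -1) = Rational(1, 36660) ≈ 2.7278e-5)
Function('R')(x) = Mul(Rational(-1, 2), x, Add(x, Mul(2, Pow(x, 2)))) (Function('R')(x) = Mul(Add(Add(Pow(x, 2), Mul(x, x)), x), Mul(Rational(-1, 2), x)) = Mul(Add(Add(Pow(x, 2), Pow(x, 2)), x), Mul(Rational(-1, 2), x)) = Mul(Add(Mul(2, Pow(x, 2)), x), Mul(Rational(-1, 2), x)) = Mul(Add(x, Mul(2, Pow(x, 2))), Mul(Rational(-1, 2), x)) = Mul(Rational(-1, 2), x, Add(x, Mul(2, Pow(x, 2)))))
o = Rational(-2496839283, 832291981) (o = Add(-3, Pow(Add(Rational(1, 36660), 22703), -1)) = Add(-3, Pow(Rational(832291981, 36660), -1)) = Add(-3, Rational(36660, 832291981)) = Rational(-2496839283, 832291981) ≈ -3.0000)
Add(Function('R')(-186), o) = Add(Mul(-1, Pow(-186, 2), Add(Rational(1, 2), -186)), Rational(-2496839283, 832291981)) = Add(Mul(-1, 34596, Rational(-371, 2)), Rational(-2496839283, 832291981)) = Add(6417558, Rational(-2496839283, 832291981)) = Rational(5341279564163115, 832291981)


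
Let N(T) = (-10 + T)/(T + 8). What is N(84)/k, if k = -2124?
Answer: -37/97704 ≈ -0.00037869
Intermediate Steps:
N(T) = (-10 + T)/(8 + T)
N(84)/k = ((-10 + 84)/(8 + 84))/(-2124) = (74/92)*(-1/2124) = ((1/92)*74)*(-1/2124) = (37/46)*(-1/2124) = -37/97704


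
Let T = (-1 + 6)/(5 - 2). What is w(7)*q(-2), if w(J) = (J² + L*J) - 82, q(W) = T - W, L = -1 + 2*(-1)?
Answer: -198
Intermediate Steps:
T = 5/3 ≈ 1.6667
L = -3 (L = -1 - 2 = -3)
q(W) = 5/3 - W
w(J) = -82 + J² - 3*J (w(J) = (J² - 3*J) - 82 = -82 + J² - 3*J)
w(7)*q(-2) = (-82 + 7² - 3*7)*(5/3 - 1*(-2)) = (-82 + 49 - 21)*(5/3 + 2) = -54*11/3 = -198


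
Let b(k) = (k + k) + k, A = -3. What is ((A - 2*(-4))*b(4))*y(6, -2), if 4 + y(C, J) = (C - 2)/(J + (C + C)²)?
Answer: -16920/71 ≈ -238.31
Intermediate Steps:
b(k) = 3*k (b(k) = 2*k + k = 3*k)
y(C, J) = -4 + (-2 + C)/(J + 4*C²) (y(C, J) = -4 + (C - 2)/(J + (C + C)²) = -4 + (-2 + C)/(J + (2*C)²) = -4 + (-2 + C)/(J + 4*C²))
((A - 2*(-4))*b(4))*y(6, -2) = ((-3 - 2*(-4))*(3*4))*((-2 + 6 - 16*6² - 4*(-2))/(-2 + 4*6²)) = ((-3 + 8)*12)*((-2 + 6 - 16*36 + 8)/(-2 + 4*36)) = (5*12)*((-2 + 6 - 576 + 8)/(-2 + 144)) = 60*(-564/142) = 60*((1/142)*(-564)) = 60*(-282/71) = -16920/71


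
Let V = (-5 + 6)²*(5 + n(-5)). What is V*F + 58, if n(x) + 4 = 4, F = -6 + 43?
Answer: 243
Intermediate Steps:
F = 37
n(x) = 0 (n(x) = -4 + 4 = 0)
V = 5 (V = (-5 + 6)²*(5 + 0) = 1²*5 = 1*5 = 5)
V*F + 58 = 5*37 + 58 = 185 + 58 = 243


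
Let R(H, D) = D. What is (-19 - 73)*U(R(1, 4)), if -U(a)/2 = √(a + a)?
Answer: 368*√2 ≈ 520.43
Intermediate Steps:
U(a) = -2*√2*√a (U(a) = -2*√(a + a) = -2*√2*√a)
(-19 - 73)*U(R(1, 4)) = (-19 - 73)*(-2*√2*√4) = -(-184)*√2*2 = -(-368)*√2 = 368*√2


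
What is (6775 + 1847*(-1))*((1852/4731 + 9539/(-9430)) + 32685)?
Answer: 3592903841052064/22306665 ≈ 1.6107e+8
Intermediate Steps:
(6775 + 1847*(-1))*((1852/4731 + 9539/(-9430)) + 32685) = (6775 - 1847)*((1852*(1/4731) + 9539*(-1/9430)) + 32685) = 4928*((1852/4731 - 9539/9430) + 32685) = 4928*(-27664649/44613330 + 32685) = 4928*(1458159026401/44613330) = 3592903841052064/22306665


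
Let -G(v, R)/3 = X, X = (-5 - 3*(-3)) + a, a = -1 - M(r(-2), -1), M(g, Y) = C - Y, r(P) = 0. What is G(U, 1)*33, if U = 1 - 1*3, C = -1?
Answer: -297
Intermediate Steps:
U = -2 (U = 1 - 3 = -2)
M(g, Y) = -1 - Y
a = -1 (a = -1 - (-1 - 1*(-1)) = -1 - (-1 + 1) = -1 - 1*0 = -1 + 0 = -1)
X = 3 (X = (-5 - 3*(-3)) - 1 = (-5 + 9) - 1 = 4 - 1 = 3)
G(v, R) = -9 (G(v, R) = -3*3 = -9)
G(U, 1)*33 = -9*33 = -297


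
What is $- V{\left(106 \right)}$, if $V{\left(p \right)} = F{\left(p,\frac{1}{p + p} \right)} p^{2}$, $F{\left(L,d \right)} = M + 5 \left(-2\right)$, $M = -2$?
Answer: $134832$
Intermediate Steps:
$F{\left(L,d \right)} = -12$ ($F{\left(L,d \right)} = -2 + 5 \left(-2\right) = -2 - 10 = -12$)
$V{\left(p \right)} = - 12 p^{2}$
$- V{\left(106 \right)} = - \left(-12\right) 106^{2} = - \left(-12\right) 11236 = \left(-1\right) \left(-134832\right) = 134832$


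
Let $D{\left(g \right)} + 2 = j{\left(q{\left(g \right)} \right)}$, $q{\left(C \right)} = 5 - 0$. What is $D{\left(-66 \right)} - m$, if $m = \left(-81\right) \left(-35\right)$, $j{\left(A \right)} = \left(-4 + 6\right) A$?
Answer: $-2827$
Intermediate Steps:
$q{\left(C \right)} = 5$ ($q{\left(C \right)} = 5 + 0 = 5$)
$j{\left(A \right)} = 2 A$
$D{\left(g \right)} = 8$ ($D{\left(g \right)} = -2 + 2 \cdot 5 = -2 + 10 = 8$)
$m = 2835$
$D{\left(-66 \right)} - m = 8 - 2835 = -2827$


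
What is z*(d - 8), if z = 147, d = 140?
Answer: 19404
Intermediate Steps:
z*(d - 8) = 147*(140 - 8) = 147*132 = 19404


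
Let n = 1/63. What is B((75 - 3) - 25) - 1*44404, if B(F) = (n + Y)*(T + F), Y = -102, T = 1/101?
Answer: -313048552/6363 ≈ -49198.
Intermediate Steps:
n = 1/63 ≈ 0.015873
T = 1/101 ≈ 0.0099010
B(F) = -6425/6363 - 6425*F/63 (B(F) = (1/63 - 102)*(1/101 + F) = -6425*(1/101 + F)/63 = -6425/6363 - 6425*F/63)
B((75 - 3) - 25) - 1*44404 = (-6425/6363 - 6425*((75 - 3) - 25)/63) - 1*44404 = (-6425/6363 - 6425*(72 - 25)/63) - 44404 = (-6425/6363 - 6425/63*47) - 44404 = (-6425/6363 - 301975/63) - 44404 = -30505900/6363 - 44404 = -313048552/6363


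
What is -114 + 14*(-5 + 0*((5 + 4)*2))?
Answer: -184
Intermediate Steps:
-114 + 14*(-5 + 0*((5 + 4)*2)) = -114 + 14*(-5 + 0*(9*2)) = -114 + 14*(-5 + 0*18) = -114 + 14*(-5 + 0) = -114 + 14*(-5) = -114 - 70 = -184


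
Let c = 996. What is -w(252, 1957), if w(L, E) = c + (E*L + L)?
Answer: -494412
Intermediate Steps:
w(L, E) = 996 + L + E*L (w(L, E) = 996 + (E*L + L) = 996 + (L + E*L) = 996 + L + E*L)
-w(252, 1957) = -(996 + 252 + 1957*252) = -(996 + 252 + 493164) = -1*494412 = -494412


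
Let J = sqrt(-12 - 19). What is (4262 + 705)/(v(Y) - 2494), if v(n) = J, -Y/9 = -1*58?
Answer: -12387698/6220067 - 4967*I*sqrt(31)/6220067 ≈ -1.9916 - 0.0044461*I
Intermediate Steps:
Y = 522 (Y = -(-9)*58 = -9*(-58) = 522)
J = I*sqrt(31) (J = sqrt(-31) = I*sqrt(31) ≈ 5.5678*I)
v(n) = I*sqrt(31)
(4262 + 705)/(v(Y) - 2494) = (4262 + 705)/(I*sqrt(31) - 2494) = 4967/(-2494 + I*sqrt(31))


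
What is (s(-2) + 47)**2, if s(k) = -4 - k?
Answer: 2025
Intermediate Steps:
(s(-2) + 47)**2 = ((-4 - 1*(-2)) + 47)**2 = ((-4 + 2) + 47)**2 = (-2 + 47)**2 = 45**2 = 2025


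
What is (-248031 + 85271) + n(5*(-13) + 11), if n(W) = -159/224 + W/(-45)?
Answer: -182290651/1120 ≈ -1.6276e+5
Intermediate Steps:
n(W) = -159/224 - W/45 (n(W) = -159*1/224 + W*(-1/45) = -159/224 - W/45)
(-248031 + 85271) + n(5*(-13) + 11) = (-248031 + 85271) + (-159/224 - (5*(-13) + 11)/45) = -162760 + (-159/224 - (-65 + 11)/45) = -162760 + (-159/224 - 1/45*(-54)) = -162760 + (-159/224 + 6/5) = -162760 + 549/1120 = -182290651/1120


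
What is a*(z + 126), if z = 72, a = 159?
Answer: 31482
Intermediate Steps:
a*(z + 126) = 159*(72 + 126) = 159*198 = 31482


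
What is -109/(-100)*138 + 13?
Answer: 8171/50 ≈ 163.42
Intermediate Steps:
-109/(-100)*138 + 13 = -109*(-1/100)*138 + 13 = (109/100)*138 + 13 = 7521/50 + 13 = 8171/50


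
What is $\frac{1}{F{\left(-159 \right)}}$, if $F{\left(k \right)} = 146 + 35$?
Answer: $\frac{1}{181} \approx 0.0055249$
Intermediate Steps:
$F{\left(k \right)} = 181$
$\frac{1}{F{\left(-159 \right)}} = \frac{1}{181}$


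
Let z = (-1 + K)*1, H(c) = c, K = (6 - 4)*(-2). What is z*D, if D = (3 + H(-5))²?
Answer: -20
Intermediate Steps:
K = -4 (K = 2*(-2) = -4)
D = 4 (D = (3 - 5)² = (-2)² = 4)
z = -5 (z = (-1 - 4)*1 = -5*1 = -5)
z*D = -5*4 = -20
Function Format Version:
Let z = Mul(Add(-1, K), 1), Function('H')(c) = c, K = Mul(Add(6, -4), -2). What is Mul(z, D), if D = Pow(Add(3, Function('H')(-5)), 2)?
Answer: -20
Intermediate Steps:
K = -4 (K = Mul(2, -2) = -4)
D = 4 (D = Pow(Add(3, -5), 2) = Pow(-2, 2) = 4)
z = -5 (z = Mul(Add(-1, -4), 1) = Mul(-5, 1) = -5)
Mul(z, D) = Mul(-5, 4) = -20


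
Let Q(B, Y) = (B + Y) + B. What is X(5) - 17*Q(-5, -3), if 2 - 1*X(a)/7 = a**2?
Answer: 60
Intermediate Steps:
Q(B, Y) = Y + 2*B
X(a) = 14 - 7*a**2
X(5) - 17*Q(-5, -3) = (14 - 7*5**2) - 17*(-3 + 2*(-5)) = (14 - 7*25) - 17*(-3 - 10) = (14 - 175) - 17*(-13) = -161 + 221 = 60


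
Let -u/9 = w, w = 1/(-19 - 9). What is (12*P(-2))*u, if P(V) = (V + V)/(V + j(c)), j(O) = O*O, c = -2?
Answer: -54/7 ≈ -7.7143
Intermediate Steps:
j(O) = O²
w = -1/28 (w = 1/(-28) = -1/28 ≈ -0.035714)
u = 9/28 (u = -9*(-1/28) = 9/28 ≈ 0.32143)
P(V) = 2*V/(4 + V) (P(V) = (V + V)/(V + (-2)²) = (2*V)/(V + 4) = (2*V)/(4 + V) = 2*V/(4 + V))
(12*P(-2))*u = (12*(2*(-2)/(4 - 2)))*(9/28) = (12*(2*(-2)/2))*(9/28) = (12*(2*(-2)*(½)))*(9/28) = (12*(-2))*(9/28) = -24*9/28 = -54/7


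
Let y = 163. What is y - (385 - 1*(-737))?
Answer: -959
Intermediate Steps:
y - (385 - 1*(-737)) = 163 - (385 - 1*(-737)) = 163 - (385 + 737) = 163 - 1*1122 = 163 - 1122 = -959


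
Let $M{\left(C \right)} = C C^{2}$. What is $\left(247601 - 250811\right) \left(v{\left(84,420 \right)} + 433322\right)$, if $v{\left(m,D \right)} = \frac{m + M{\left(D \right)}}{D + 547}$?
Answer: $- \frac{1582884570180}{967} \approx -1.6369 \cdot 10^{9}$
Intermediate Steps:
$M{\left(C \right)} = C^{3}$
$v{\left(m,D \right)} = \frac{m + D^{3}}{547 + D}$ ($v{\left(m,D \right)} = \frac{m + D^{3}}{D + 547} = \frac{m + D^{3}}{547 + D}$)
$\left(247601 - 250811\right) \left(v{\left(84,420 \right)} + 433322\right) = \left(247601 - 250811\right) \left(\frac{84 + 420^{3}}{547 + 420} + 433322\right) = - 3210 \left(\frac{84 + 74088000}{967} + 433322\right) = - 3210 \left(\frac{1}{967} \cdot 74088084 + 433322\right) = - 3210 \left(\frac{74088084}{967} + 433322\right) = \left(-3210\right) \frac{493110458}{967} = - \frac{1582884570180}{967}$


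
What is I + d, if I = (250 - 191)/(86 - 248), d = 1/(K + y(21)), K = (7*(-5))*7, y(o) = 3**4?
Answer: -4919/13284 ≈ -0.37030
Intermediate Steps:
y(o) = 81
K = -245 (K = -35*7 = -245)
d = -1/164 (d = 1/(-245 + 81) = 1/(-164) = -1/164 ≈ -0.0060976)
I = -59/162 (I = 59/(-162) = 59*(-1/162) = -59/162 ≈ -0.36420)
I + d = -59/162 - 1/164 = -4919/13284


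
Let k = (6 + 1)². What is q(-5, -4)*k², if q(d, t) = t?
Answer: -9604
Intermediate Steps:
k = 49 (k = 7² = 49)
q(-5, -4)*k² = -4*49² = -4*2401 = -9604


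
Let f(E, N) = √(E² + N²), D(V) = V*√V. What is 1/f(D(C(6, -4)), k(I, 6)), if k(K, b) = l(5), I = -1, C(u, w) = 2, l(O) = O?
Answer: √33/33 ≈ 0.17408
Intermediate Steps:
k(K, b) = 5
D(V) = V^(3/2)
1/f(D(C(6, -4)), k(I, 6)) = 1/(√((2^(3/2))² + 5²)) = 1/(√((2*√2)² + 25)) = 1/(√(8 + 25)) = 1/(√33) = √33/33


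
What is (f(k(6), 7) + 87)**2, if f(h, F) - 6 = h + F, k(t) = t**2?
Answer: 18496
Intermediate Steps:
f(h, F) = 6 + F + h (f(h, F) = 6 + (h + F) = 6 + (F + h) = 6 + F + h)
(f(k(6), 7) + 87)**2 = ((6 + 7 + 6**2) + 87)**2 = ((6 + 7 + 36) + 87)**2 = (49 + 87)**2 = 136**2 = 18496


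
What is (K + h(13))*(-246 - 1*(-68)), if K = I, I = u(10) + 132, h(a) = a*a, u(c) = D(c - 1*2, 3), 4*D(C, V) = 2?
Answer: -53667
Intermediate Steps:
D(C, V) = 1/2 (D(C, V) = (1/4)*2 = 1/2)
u(c) = 1/2
h(a) = a**2
I = 265/2 (I = 1/2 + 132 = 265/2 ≈ 132.50)
K = 265/2 ≈ 132.50
(K + h(13))*(-246 - 1*(-68)) = (265/2 + 13**2)*(-246 - 1*(-68)) = (265/2 + 169)*(-246 + 68) = (603/2)*(-178) = -53667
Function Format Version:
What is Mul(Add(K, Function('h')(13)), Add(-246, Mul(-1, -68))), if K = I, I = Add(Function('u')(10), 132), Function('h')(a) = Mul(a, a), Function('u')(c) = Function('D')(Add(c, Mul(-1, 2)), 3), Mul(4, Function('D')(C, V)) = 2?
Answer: -53667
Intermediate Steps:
Function('D')(C, V) = Rational(1, 2) (Function('D')(C, V) = Mul(Rational(1, 4), 2) = Rational(1, 2))
Function('u')(c) = Rational(1, 2)
Function('h')(a) = Pow(a, 2)
I = Rational(265, 2) (I = Add(Rational(1, 2), 132) = Rational(265, 2) ≈ 132.50)
K = Rational(265, 2) ≈ 132.50
Mul(Add(K, Function('h')(13)), Add(-246, Mul(-1, -68))) = Mul(Add(Rational(265, 2), Pow(13, 2)), Add(-246, Mul(-1, -68))) = Mul(Add(Rational(265, 2), 169), Add(-246, 68)) = Mul(Rational(603, 2), -178) = -53667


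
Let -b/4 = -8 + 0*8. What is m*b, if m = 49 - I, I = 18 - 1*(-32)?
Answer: -32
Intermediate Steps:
I = 50 (I = 18 + 32 = 50)
m = -1 (m = 49 - 1*50 = 49 - 50 = -1)
b = 32 (b = -4*(-8 + 0*8) = -4*(-8 + 0) = -4*(-8) = 32)
m*b = -1*32 = -32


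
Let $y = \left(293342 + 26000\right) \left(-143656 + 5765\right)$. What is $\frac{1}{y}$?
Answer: $- \frac{1}{44034387722} \approx -2.271 \cdot 10^{-11}$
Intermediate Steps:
$y = -44034387722$ ($y = 319342 \left(-137891\right) = -44034387722$)
$\frac{1}{y} = \frac{1}{-44034387722} = - \frac{1}{44034387722}$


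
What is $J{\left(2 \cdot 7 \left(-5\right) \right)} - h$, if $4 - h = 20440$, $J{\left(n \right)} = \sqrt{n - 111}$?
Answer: $20436 + i \sqrt{181} \approx 20436.0 + 13.454 i$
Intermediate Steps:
$J{\left(n \right)} = \sqrt{-111 + n}$
$h = -20436$ ($h = 4 - 20440 = -20436$)
$J{\left(2 \cdot 7 \left(-5\right) \right)} - h = \sqrt{-111 + 2 \cdot 7 \left(-5\right)} - -20436 = \sqrt{-111 + 14 \left(-5\right)} + 20436 = \sqrt{-111 - 70} + 20436 = \sqrt{-181} + 20436 = i \sqrt{181} + 20436 = 20436 + i \sqrt{181}$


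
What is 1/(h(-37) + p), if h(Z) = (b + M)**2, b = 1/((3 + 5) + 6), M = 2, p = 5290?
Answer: 196/1037681 ≈ 0.00018888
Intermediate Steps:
b = 1/14 (b = 1/(8 + 6) = 1/14 ≈ 0.071429)
h(Z) = 841/196 (h(Z) = (1/14 + 2)**2 = (29/14)**2 = 841/196)
1/(h(-37) + p) = 1/(841/196 + 5290) = 1/(1037681/196) = 196/1037681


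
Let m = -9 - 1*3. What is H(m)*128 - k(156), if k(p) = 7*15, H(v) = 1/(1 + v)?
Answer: -1283/11 ≈ -116.64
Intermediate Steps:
m = -12 (m = -9 - 3 = -12)
k(p) = 105
H(m)*128 - k(156) = 128/(1 - 12) - 1*105 = 128/(-11) - 105 = -1/11*128 - 105 = -128/11 - 105 = -1283/11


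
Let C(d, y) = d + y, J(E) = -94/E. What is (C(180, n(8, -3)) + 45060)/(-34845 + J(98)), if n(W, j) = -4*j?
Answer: -554337/426863 ≈ -1.2986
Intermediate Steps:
(C(180, n(8, -3)) + 45060)/(-34845 + J(98)) = ((180 - 4*(-3)) + 45060)/(-34845 - 94/98) = ((180 + 12) + 45060)/(-34845 - 94*1/98) = (192 + 45060)/(-34845 - 47/49) = 45252/(-1707452/49) = 45252*(-49/1707452) = -554337/426863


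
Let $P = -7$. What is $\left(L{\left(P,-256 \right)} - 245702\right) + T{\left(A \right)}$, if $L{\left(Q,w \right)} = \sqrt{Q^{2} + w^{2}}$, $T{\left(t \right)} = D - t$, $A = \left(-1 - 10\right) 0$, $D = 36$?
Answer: $-245666 + \sqrt{65585} \approx -2.4541 \cdot 10^{5}$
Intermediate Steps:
$A = 0$ ($A = \left(-11\right) 0 = 0$)
$T{\left(t \right)} = 36 - t$
$\left(L{\left(P,-256 \right)} - 245702\right) + T{\left(A \right)} = \left(\sqrt{\left(-7\right)^{2} + \left(-256\right)^{2}} - 245702\right) + \left(36 - 0\right) = \left(\sqrt{49 + 65536} - 245702\right) + \left(36 + 0\right) = \left(\sqrt{65585} - 245702\right) + 36 = \left(-245702 + \sqrt{65585}\right) + 36 = -245666 + \sqrt{65585}$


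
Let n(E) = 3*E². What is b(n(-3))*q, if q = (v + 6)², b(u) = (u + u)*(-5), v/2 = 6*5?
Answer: -1176120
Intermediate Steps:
v = 60 (v = 2*(6*5) = 2*30 = 60)
b(u) = -10*u (b(u) = (2*u)*(-5) = -10*u)
q = 4356 (q = (60 + 6)² = 66² = 4356)
b(n(-3))*q = -30*(-3)²*4356 = -30*9*4356 = -10*27*4356 = -270*4356 = -1176120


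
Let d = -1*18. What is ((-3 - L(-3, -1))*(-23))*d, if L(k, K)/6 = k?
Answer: 6210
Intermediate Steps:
L(k, K) = 6*k
d = -18
((-3 - L(-3, -1))*(-23))*d = ((-3 - 6*(-3))*(-23))*(-18) = ((-3 - 1*(-18))*(-23))*(-18) = ((-3 + 18)*(-23))*(-18) = (15*(-23))*(-18) = -345*(-18) = 6210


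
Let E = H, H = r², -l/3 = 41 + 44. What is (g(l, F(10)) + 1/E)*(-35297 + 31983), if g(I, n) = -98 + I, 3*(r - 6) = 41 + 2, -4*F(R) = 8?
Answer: 4352952256/3721 ≈ 1.1698e+6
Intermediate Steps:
l = -255 (l = -3*(41 + 44) = -3*85 = -255)
F(R) = -2 (F(R) = -¼*8 = -2)
r = 61/3 (r = 6 + (41 + 2)/3 = 6 + (⅓)*43 = 6 + 43/3 = 61/3 ≈ 20.333)
H = 3721/9 (H = (61/3)² = 3721/9 ≈ 413.44)
E = 3721/9 ≈ 413.44
(g(l, F(10)) + 1/E)*(-35297 + 31983) = ((-98 - 255) + 1/(3721/9))*(-35297 + 31983) = (-353 + 9/3721)*(-3314) = -1313504/3721*(-3314) = 4352952256/3721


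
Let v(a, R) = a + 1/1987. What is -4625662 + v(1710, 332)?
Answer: -9187792623/1987 ≈ -4.6240e+6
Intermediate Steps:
v(a, R) = 1/1987 + a (v(a, R) = a + 1/1987 = 1/1987 + a)
-4625662 + v(1710, 332) = -4625662 + (1/1987 + 1710) = -4625662 + 3397771/1987 = -9187792623/1987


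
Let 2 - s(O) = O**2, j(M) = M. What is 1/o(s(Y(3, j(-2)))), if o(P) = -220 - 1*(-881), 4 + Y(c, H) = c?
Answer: 1/661 ≈ 0.0015129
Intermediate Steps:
Y(c, H) = -4 + c
s(O) = 2 - O**2
o(P) = 661 (o(P) = -220 + 881 = 661)
1/o(s(Y(3, j(-2)))) = 1/661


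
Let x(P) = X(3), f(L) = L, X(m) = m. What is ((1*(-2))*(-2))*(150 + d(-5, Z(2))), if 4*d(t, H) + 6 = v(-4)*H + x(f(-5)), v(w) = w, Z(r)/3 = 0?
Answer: 597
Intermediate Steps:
Z(r) = 0 (Z(r) = 3*0 = 0)
x(P) = 3
d(t, H) = -¾ - H (d(t, H) = -3/2 + (-4*H + 3)/4 = -3/2 + (3 - 4*H)/4 = -3/2 + (¾ - H) = -¾ - H)
((1*(-2))*(-2))*(150 + d(-5, Z(2))) = ((1*(-2))*(-2))*(150 + (-¾ - 1*0)) = (-2*(-2))*(150 + (-¾ + 0)) = 4*(150 - ¾) = 4*(597/4) = 597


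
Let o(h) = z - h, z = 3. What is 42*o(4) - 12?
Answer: -54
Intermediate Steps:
o(h) = 3 - h
42*o(4) - 12 = 42*(3 - 1*4) - 12 = 42*(3 - 4) - 12 = 42*(-1) - 12 = -42 - 12 = -54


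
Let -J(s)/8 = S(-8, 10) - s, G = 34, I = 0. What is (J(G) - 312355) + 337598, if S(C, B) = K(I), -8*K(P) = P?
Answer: 25515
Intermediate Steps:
K(P) = -P/8
S(C, B) = 0 (S(C, B) = -⅛*0 = 0)
J(s) = 8*s (J(s) = -8*(0 - s) = -(-8)*s = 8*s)
(J(G) - 312355) + 337598 = (8*34 - 312355) + 337598 = (272 - 312355) + 337598 = -312083 + 337598 = 25515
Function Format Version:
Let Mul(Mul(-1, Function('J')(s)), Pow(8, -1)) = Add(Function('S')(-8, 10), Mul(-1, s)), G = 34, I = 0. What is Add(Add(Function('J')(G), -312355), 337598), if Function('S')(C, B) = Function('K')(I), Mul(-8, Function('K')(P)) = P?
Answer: 25515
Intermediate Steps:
Function('K')(P) = Mul(Rational(-1, 8), P)
Function('S')(C, B) = 0 (Function('S')(C, B) = Mul(Rational(-1, 8), 0) = 0)
Function('J')(s) = Mul(8, s) (Function('J')(s) = Mul(-8, Add(0, Mul(-1, s))) = Mul(-8, Mul(-1, s)) = Mul(8, s))
Add(Add(Function('J')(G), -312355), 337598) = Add(Add(Mul(8, 34), -312355), 337598) = Add(Add(272, -312355), 337598) = Add(-312083, 337598) = 25515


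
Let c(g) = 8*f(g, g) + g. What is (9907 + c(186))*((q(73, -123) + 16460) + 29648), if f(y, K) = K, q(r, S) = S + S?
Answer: 531127822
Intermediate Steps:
q(r, S) = 2*S
c(g) = 9*g (c(g) = 8*g + g = 9*g)
(9907 + c(186))*((q(73, -123) + 16460) + 29648) = (9907 + 9*186)*((2*(-123) + 16460) + 29648) = (9907 + 1674)*((-246 + 16460) + 29648) = 11581*(16214 + 29648) = 11581*45862 = 531127822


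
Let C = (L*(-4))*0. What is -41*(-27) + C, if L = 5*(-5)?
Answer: 1107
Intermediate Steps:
L = -25
C = 0 (C = -25*(-4)*0 = 100*0 = 0)
-41*(-27) + C = -41*(-27) + 0 = 1107 + 0 = 1107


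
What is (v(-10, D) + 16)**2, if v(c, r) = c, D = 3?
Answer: 36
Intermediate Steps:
(v(-10, D) + 16)**2 = (-10 + 16)**2 = 6**2 = 36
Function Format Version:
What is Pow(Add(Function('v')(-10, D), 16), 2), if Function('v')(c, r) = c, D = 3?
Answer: 36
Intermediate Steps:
Pow(Add(Function('v')(-10, D), 16), 2) = Pow(Add(-10, 16), 2) = Pow(6, 2) = 36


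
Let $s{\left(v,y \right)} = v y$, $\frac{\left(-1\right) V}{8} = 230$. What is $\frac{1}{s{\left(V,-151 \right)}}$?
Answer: $\frac{1}{277840} \approx 3.5992 \cdot 10^{-6}$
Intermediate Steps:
$V = -1840$ ($V = \left(-8\right) 230 = -1840$)
$\frac{1}{s{\left(V,-151 \right)}} = \frac{1}{\left(-1840\right) \left(-151\right)} = \frac{1}{277840}$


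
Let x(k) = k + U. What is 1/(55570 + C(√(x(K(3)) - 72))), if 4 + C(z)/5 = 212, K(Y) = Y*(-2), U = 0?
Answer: 1/56610 ≈ 1.7665e-5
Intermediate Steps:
K(Y) = -2*Y
x(k) = k (x(k) = k + 0 = k)
C(z) = 1040 (C(z) = -20 + 5*212 = -20 + 1060 = 1040)
1/(55570 + C(√(x(K(3)) - 72))) = 1/(55570 + 1040) = 1/56610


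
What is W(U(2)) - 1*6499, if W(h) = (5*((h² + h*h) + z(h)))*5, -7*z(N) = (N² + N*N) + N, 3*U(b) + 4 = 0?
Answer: -134779/21 ≈ -6418.0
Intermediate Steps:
U(b) = -4/3 (U(b) = -4/3 + (⅓)*0 = -4/3 + 0 = -4/3)
z(N) = -2*N²/7 - N/7 (z(N) = -((N² + N*N) + N)/7 = -((N² + N²) + N)/7 = -(2*N² + N)/7 = -(N + 2*N²)/7 = -2*N²/7 - N/7)
W(h) = 50*h² - 25*h*(1 + 2*h)/7 (W(h) = (5*((h² + h*h) - h*(1 + 2*h)/7))*5 = (5*((h² + h²) - h*(1 + 2*h)/7))*5 = (5*(2*h² - h*(1 + 2*h)/7))*5 = (10*h² - 5*h*(1 + 2*h)/7)*5 = 50*h² - 25*h*(1 + 2*h)/7)
W(U(2)) - 1*6499 = (25/7)*(-4/3)*(-1 + 12*(-4/3)) - 1*6499 = (25/7)*(-4/3)*(-1 - 16) - 6499 = (25/7)*(-4/3)*(-17) - 6499 = 1700/21 - 6499 = -134779/21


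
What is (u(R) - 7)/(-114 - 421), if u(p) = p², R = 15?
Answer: -218/535 ≈ -0.40748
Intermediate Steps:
(u(R) - 7)/(-114 - 421) = (15² - 7)/(-114 - 421) = (225 - 7)/(-535) = 218*(-1/535) = -218/535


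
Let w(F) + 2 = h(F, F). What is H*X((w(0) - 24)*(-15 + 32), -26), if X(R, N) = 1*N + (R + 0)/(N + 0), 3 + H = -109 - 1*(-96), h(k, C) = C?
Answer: 144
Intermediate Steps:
w(F) = -2 + F
H = -16 (H = -3 + (-109 - 1*(-96)) = -3 + (-109 + 96) = -3 - 13 = -16)
X(R, N) = N + R/N
H*X((w(0) - 24)*(-15 + 32), -26) = -16*(-26 + (((-2 + 0) - 24)*(-15 + 32))/(-26)) = -16*(-26 + ((-2 - 24)*17)*(-1/26)) = -16*(-26 - 26*17*(-1/26)) = -16*(-26 - 442*(-1/26)) = -16*(-26 + 17) = -16*(-9) = 144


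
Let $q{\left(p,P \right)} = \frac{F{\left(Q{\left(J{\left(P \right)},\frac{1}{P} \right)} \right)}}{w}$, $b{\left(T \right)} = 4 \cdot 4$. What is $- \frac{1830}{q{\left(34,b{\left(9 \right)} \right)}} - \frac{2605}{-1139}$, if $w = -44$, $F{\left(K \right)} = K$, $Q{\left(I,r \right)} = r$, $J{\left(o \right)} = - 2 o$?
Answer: $\frac{1467399085}{1139} \approx 1.2883 \cdot 10^{6}$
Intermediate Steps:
$b{\left(T \right)} = 16$
$q{\left(p,P \right)} = - \frac{1}{44 P}$ ($q{\left(p,P \right)} = \frac{1}{P \left(-44\right)} = \frac{1}{P} \left(- \frac{1}{44}\right) = - \frac{1}{44 P}$)
$- \frac{1830}{q{\left(34,b{\left(9 \right)} \right)}} - \frac{2605}{-1139} = - \frac{1830}{\left(- \frac{1}{44}\right) \frac{1}{16}} - \frac{2605}{-1139} = - \frac{1830}{\left(- \frac{1}{44}\right) \frac{1}{16}} - - \frac{2605}{1139} = - \frac{1830}{- \frac{1}{704}} + \frac{2605}{1139} = \left(-1830\right) \left(-704\right) + \frac{2605}{1139} = 1288320 + \frac{2605}{1139} = \frac{1467399085}{1139}$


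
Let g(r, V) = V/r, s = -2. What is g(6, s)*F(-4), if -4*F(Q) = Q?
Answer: -⅓ ≈ -0.33333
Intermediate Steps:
F(Q) = -Q/4
g(6, s)*F(-4) = (-2/6)*(-¼*(-4)) = -2*⅙*1 = -⅓*1 = -⅓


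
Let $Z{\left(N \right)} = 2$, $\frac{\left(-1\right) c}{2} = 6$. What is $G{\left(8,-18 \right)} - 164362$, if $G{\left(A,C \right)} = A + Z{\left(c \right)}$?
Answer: $-164352$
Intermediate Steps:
$c = -12$ ($c = \left(-2\right) 6 = -12$)
$G{\left(A,C \right)} = 2 + A$ ($G{\left(A,C \right)} = A + 2 = 2 + A$)
$G{\left(8,-18 \right)} - 164362 = \left(2 + 8\right) - 164362 = 10 - 164362 = -164352$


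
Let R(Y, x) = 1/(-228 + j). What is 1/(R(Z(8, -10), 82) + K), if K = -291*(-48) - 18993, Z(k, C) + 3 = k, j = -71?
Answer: -299/1502476 ≈ -0.00019900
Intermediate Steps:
Z(k, C) = -3 + k
R(Y, x) = -1/299 (R(Y, x) = 1/(-228 - 71) = 1/(-299) = -1/299)
K = -5025 (K = 13968 - 18993 = -5025)
1/(R(Z(8, -10), 82) + K) = 1/(-1/299 - 5025) = 1/(-1502476/299) = -299/1502476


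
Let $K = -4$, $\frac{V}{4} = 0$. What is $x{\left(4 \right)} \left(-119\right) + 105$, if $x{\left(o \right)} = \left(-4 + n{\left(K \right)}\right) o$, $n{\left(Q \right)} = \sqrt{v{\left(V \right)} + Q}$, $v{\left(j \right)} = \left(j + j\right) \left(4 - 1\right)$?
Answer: $2009 - 952 i \approx 2009.0 - 952.0 i$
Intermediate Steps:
$V = 0$ ($V = 4 \cdot 0 = 0$)
$v{\left(j \right)} = 6 j$ ($v{\left(j \right)} = 2 j 3 = 6 j$)
$n{\left(Q \right)} = \sqrt{Q}$ ($n{\left(Q \right)} = \sqrt{6 \cdot 0 + Q} = \sqrt{0 + Q} = \sqrt{Q}$)
$x{\left(o \right)} = o \left(-4 + 2 i\right)$ ($x{\left(o \right)} = \left(-4 + \sqrt{-4}\right) o = \left(-4 + 2 i\right) o = o \left(-4 + 2 i\right)$)
$x{\left(4 \right)} \left(-119\right) + 105 = 2 \cdot 4 \left(-2 + i\right) \left(-119\right) + 105 = \left(-16 + 8 i\right) \left(-119\right) + 105 = \left(1904 - 952 i\right) + 105 = 2009 - 952 i$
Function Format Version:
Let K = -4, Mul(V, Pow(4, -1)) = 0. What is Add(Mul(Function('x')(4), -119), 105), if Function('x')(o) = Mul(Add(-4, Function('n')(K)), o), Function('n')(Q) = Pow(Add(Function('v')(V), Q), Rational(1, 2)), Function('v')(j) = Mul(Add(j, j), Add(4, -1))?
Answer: Add(2009, Mul(-952, I)) ≈ Add(2009.0, Mul(-952.00, I))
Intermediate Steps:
V = 0 (V = Mul(4, 0) = 0)
Function('v')(j) = Mul(6, j) (Function('v')(j) = Mul(Mul(2, j), 3) = Mul(6, j))
Function('n')(Q) = Pow(Q, Rational(1, 2)) (Function('n')(Q) = Pow(Add(Mul(6, 0), Q), Rational(1, 2)) = Pow(Add(0, Q), Rational(1, 2)) = Pow(Q, Rational(1, 2)))
Function('x')(o) = Mul(o, Add(-4, Mul(2, I))) (Function('x')(o) = Mul(Add(-4, Pow(-4, Rational(1, 2))), o) = Mul(Add(-4, Mul(2, I)), o) = Mul(o, Add(-4, Mul(2, I))))
Add(Mul(Function('x')(4), -119), 105) = Add(Mul(Mul(2, 4, Add(-2, I)), -119), 105) = Add(Mul(Add(-16, Mul(8, I)), -119), 105) = Add(Add(1904, Mul(-952, I)), 105) = Add(2009, Mul(-952, I))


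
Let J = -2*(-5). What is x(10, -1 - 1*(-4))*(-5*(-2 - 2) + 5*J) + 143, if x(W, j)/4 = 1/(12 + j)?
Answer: 485/3 ≈ 161.67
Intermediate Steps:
J = 10
x(W, j) = 4/(12 + j)
x(10, -1 - 1*(-4))*(-5*(-2 - 2) + 5*J) + 143 = (4/(12 + (-1 - 1*(-4))))*(-5*(-2 - 2) + 5*10) + 143 = (4/(12 + (-1 + 4)))*(-5*(-4) + 50) + 143 = (4/(12 + 3))*(20 + 50) + 143 = (4/15)*70 + 143 = 56/3 + 143 = 485/3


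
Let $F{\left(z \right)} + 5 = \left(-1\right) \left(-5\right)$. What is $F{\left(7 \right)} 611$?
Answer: $0$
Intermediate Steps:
$F{\left(z \right)} = 0$ ($F{\left(z \right)} = -5 - -5 = -5 + 5 = 0$)
$F{\left(7 \right)} 611 = 0 \cdot 611 = 0$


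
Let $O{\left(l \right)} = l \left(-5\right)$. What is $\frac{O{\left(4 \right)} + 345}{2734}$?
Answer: $\frac{325}{2734} \approx 0.11887$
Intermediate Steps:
$O{\left(l \right)} = - 5 l$
$\frac{O{\left(4 \right)} + 345}{2734} = \frac{\left(-5\right) 4 + 345}{2734} = \left(-20 + 345\right) \frac{1}{2734} = 325 \cdot \frac{1}{2734} = \frac{325}{2734}$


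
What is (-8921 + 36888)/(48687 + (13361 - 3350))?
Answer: 27967/58698 ≈ 0.47646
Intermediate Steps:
(-8921 + 36888)/(48687 + (13361 - 3350)) = 27967/(48687 + 10011) = 27967/58698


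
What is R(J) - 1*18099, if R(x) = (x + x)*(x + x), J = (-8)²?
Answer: -1715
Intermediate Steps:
J = 64
R(x) = 4*x² (R(x) = (2*x)*(2*x) = 4*x²)
R(J) - 1*18099 = 4*64² - 1*18099 = 4*4096 - 18099 = 16384 - 18099 = -1715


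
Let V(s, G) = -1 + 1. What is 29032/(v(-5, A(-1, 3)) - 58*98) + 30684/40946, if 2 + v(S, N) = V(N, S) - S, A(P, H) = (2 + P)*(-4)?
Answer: -26695486/6121427 ≈ -4.3610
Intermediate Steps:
V(s, G) = 0
A(P, H) = -8 - 4*P
v(S, N) = -2 - S (v(S, N) = -2 + (0 - S) = -2 - S)
29032/(v(-5, A(-1, 3)) - 58*98) + 30684/40946 = 29032/((-2 - 1*(-5)) - 58*98) + 30684/40946 = 29032/((-2 + 5) - 5684) + 30684*(1/40946) = 29032/(3 - 5684) + 15342/20473 = 29032/(-5681) + 15342/20473 = 29032*(-1/5681) + 15342/20473 = -1528/299 + 15342/20473 = -26695486/6121427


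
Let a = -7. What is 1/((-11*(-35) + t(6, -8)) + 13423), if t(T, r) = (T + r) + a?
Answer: 1/13799 ≈ 7.2469e-5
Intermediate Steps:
t(T, r) = -7 + T + r (t(T, r) = (T + r) - 7 = -7 + T + r)
1/((-11*(-35) + t(6, -8)) + 13423) = 1/((-11*(-35) + (-7 + 6 - 8)) + 13423) = 1/((385 - 9) + 13423) = 1/(376 + 13423) = 1/13799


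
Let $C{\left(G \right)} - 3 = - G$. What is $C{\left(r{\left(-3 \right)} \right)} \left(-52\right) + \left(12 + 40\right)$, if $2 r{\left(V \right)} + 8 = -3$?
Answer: $-390$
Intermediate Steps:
$r{\left(V \right)} = - \frac{11}{2}$ ($r{\left(V \right)} = -4 + \frac{1}{2} \left(-3\right) = -4 - \frac{3}{2} = - \frac{11}{2}$)
$C{\left(G \right)} = 3 - G$
$C{\left(r{\left(-3 \right)} \right)} \left(-52\right) + \left(12 + 40\right) = \left(3 - - \frac{11}{2}\right) \left(-52\right) + \left(12 + 40\right) = \left(3 + \frac{11}{2}\right) \left(-52\right) + 52 = \frac{17}{2} \left(-52\right) + 52 = -442 + 52 = -390$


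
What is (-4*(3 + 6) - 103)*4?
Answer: -556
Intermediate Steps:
(-4*(3 + 6) - 103)*4 = (-4*9 - 103)*4 = (-36 - 103)*4 = -139*4 = -556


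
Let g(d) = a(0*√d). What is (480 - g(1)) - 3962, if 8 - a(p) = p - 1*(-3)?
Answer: -3487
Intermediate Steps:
a(p) = 5 - p (a(p) = 8 - (p - 1*(-3)) = 8 - (p + 3) = 8 - (3 + p) = 8 + (-3 - p) = 5 - p)
g(d) = 5 (g(d) = 5 - 0*√d = 5 - 1*0 = 5 + 0 = 5)
(480 - g(1)) - 3962 = (480 - 1*5) - 3962 = (480 - 5) - 3962 = 475 - 3962 = -3487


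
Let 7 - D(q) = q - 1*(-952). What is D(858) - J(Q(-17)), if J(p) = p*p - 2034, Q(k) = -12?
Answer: 87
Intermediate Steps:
J(p) = -2034 + p² (J(p) = p² - 2034 = -2034 + p²)
D(q) = -945 - q (D(q) = 7 - (q - 1*(-952)) = 7 - (q + 952) = 7 - (952 + q) = 7 + (-952 - q) = -945 - q)
D(858) - J(Q(-17)) = (-945 - 1*858) - (-2034 + (-12)²) = (-945 - 858) - (-2034 + 144) = -1803 - 1*(-1890) = -1803 + 1890 = 87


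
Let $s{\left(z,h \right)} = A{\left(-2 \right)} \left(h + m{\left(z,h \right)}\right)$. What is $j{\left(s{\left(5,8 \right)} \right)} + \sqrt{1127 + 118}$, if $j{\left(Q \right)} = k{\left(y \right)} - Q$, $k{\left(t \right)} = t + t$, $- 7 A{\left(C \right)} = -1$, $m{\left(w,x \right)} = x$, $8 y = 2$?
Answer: $- \frac{25}{14} + \sqrt{1245} \approx 33.499$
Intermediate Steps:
$y = \frac{1}{4}$ ($y = \frac{1}{8} \cdot 2 = \frac{1}{4} \approx 0.25$)
$A{\left(C \right)} = \frac{1}{7}$ ($A{\left(C \right)} = \left(- \frac{1}{7}\right) \left(-1\right) = \frac{1}{7}$)
$s{\left(z,h \right)} = \frac{2 h}{7}$ ($s{\left(z,h \right)} = \frac{h + h}{7} = \frac{2 h}{7}$)
$k{\left(t \right)} = 2 t$
$j{\left(Q \right)} = \frac{1}{2} - Q$ ($j{\left(Q \right)} = 2 \cdot \frac{1}{4} - Q = \frac{1}{2} - Q$)
$j{\left(s{\left(5,8 \right)} \right)} + \sqrt{1127 + 118} = \left(\frac{1}{2} - \frac{2}{7} \cdot 8\right) + \sqrt{1127 + 118} = \left(\frac{1}{2} - \frac{16}{7}\right) + \sqrt{1245} = - \frac{25}{14} + \sqrt{1245}$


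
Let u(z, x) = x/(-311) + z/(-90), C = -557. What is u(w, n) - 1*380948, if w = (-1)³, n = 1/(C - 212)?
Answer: -8199642606631/21524310 ≈ -3.8095e+5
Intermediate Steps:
n = -1/769 (n = 1/(-557 - 212) = 1/(-769) = -1/769 ≈ -0.0013004)
w = -1
u(z, x) = -z/90 - x/311 (u(z, x) = x*(-1/311) + z*(-1/90) = -x/311 - z/90 = -z/90 - x/311)
u(w, n) - 1*380948 = (-1/90*(-1) - 1/311*(-1/769)) - 1*380948 = (1/90 + 1/239159) - 380948 = 239249/21524310 - 380948 = -8199642606631/21524310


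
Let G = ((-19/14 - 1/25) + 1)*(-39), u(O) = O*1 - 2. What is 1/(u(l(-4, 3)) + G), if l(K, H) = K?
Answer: 350/3321 ≈ 0.10539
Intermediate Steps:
u(O) = -2 + O (u(O) = O - 2 = -2 + O)
G = 5421/350 (G = ((-19*1/14 - 1*1/25) + 1)*(-39) = ((-19/14 - 1/25) + 1)*(-39) = (-489/350 + 1)*(-39) = -139/350*(-39) = 5421/350 ≈ 15.489)
1/(u(l(-4, 3)) + G) = 1/((-2 - 4) + 5421/350) = 1/(-6 + 5421/350) = 1/(3321/350) = 350/3321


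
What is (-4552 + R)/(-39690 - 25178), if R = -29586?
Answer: 17069/32434 ≈ 0.52627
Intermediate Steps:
(-4552 + R)/(-39690 - 25178) = (-4552 - 29586)/(-39690 - 25178) = -34138/(-64868) = -34138*(-1/64868) = 17069/32434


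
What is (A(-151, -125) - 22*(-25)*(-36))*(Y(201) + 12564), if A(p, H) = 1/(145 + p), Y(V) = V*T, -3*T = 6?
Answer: -240809627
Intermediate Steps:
T = -2 (T = -1/3*6 = -2)
Y(V) = -2*V (Y(V) = V*(-2) = -2*V)
(A(-151, -125) - 22*(-25)*(-36))*(Y(201) + 12564) = (1/(145 - 151) - 22*(-25)*(-36))*(-2*201 + 12564) = (1/(-6) + 550*(-36))*(-402 + 12564) = (-1/6 - 19800)*12162 = -118801/6*12162 = -240809627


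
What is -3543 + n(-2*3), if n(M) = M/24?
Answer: -14173/4 ≈ -3543.3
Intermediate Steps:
n(M) = M/24 (n(M) = M*(1/24) = M/24)
-3543 + n(-2*3) = -3543 + (-2*3)/24 = -3543 + (1/24)*(-6) = -3543 - ¼ = -14173/4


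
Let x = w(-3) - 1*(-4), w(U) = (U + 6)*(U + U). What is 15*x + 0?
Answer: -210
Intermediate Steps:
w(U) = 2*U*(6 + U) (w(U) = (6 + U)*(2*U) = 2*U*(6 + U))
x = -14 (x = 2*(-3)*(6 - 3) - 1*(-4) = 2*(-3)*3 + 4 = -18 + 4 = -14)
15*x + 0 = 15*(-14) + 0 = -210 + 0 = -210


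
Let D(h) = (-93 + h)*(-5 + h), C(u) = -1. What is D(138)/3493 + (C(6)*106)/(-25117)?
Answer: 21527929/12533383 ≈ 1.7176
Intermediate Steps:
D(138)/3493 + (C(6)*106)/(-25117) = (465 + 138² - 98*138)/3493 - 1*106/(-25117) = (465 + 19044 - 13524)*(1/3493) - 106*(-1/25117) = 5985*(1/3493) + 106/25117 = 855/499 + 106/25117 = 21527929/12533383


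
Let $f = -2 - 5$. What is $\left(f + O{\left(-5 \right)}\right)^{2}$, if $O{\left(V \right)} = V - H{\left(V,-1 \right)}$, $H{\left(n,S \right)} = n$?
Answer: $49$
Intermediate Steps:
$f = -7$ ($f = -2 - 5 = -7$)
$O{\left(V \right)} = 0$ ($O{\left(V \right)} = V - V = 0$)
$\left(f + O{\left(-5 \right)}\right)^{2} = \left(-7 + 0\right)^{2} = \left(-7\right)^{2} = 49$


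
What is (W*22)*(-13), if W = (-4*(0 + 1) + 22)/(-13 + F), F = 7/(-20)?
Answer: 34320/89 ≈ 385.62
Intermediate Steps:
F = -7/20 (F = 7*(-1/20) = -7/20 ≈ -0.35000)
W = -120/89 (W = (-4*(0 + 1) + 22)/(-13 - 7/20) = (-4*1 + 22)/(-267/20) = (-4 + 22)*(-20/267) = 18*(-20/267) = -120/89 ≈ -1.3483)
(W*22)*(-13) = -120/89*22*(-13) = -2640/89*(-13) = 34320/89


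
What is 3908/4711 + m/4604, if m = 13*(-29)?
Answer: 16216385/21689444 ≈ 0.74766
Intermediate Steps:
m = -377
3908/4711 + m/4604 = 3908/4711 - 377/4604 = 16216385/21689444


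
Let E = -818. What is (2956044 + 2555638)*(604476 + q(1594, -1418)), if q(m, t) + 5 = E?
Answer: 3327143374346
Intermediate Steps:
q(m, t) = -823 (q(m, t) = -5 - 818 = -823)
(2956044 + 2555638)*(604476 + q(1594, -1418)) = (2956044 + 2555638)*(604476 - 823) = 5511682*603653 = 3327143374346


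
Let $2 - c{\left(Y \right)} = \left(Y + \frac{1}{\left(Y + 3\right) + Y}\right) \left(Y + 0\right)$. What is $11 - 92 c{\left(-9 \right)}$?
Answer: $\frac{36671}{5} \approx 7334.2$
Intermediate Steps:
$c{\left(Y \right)} = 2 - Y \left(Y + \frac{1}{3 + 2 Y}\right)$ ($c{\left(Y \right)} = 2 - \left(Y + \frac{1}{\left(Y + 3\right) + Y}\right) \left(Y + 0\right) = 2 - \left(Y + \frac{1}{\left(3 + Y\right) + Y}\right) Y = 2 - \left(Y + \frac{1}{3 + 2 Y}\right) Y = 2 - Y \left(Y + \frac{1}{3 + 2 Y}\right)$)
$11 - 92 c{\left(-9 \right)} = 11 - 92 \frac{6 - 3 \left(-9\right)^{2} - 2 \left(-9\right)^{3} + 3 \left(-9\right)}{3 + 2 \left(-9\right)} = 11 - 92 \frac{6 - 243 - -1458 - 27}{3 - 18} = 11 - 92 \frac{6 - 243 + 1458 - 27}{-15} = 11 - 92 \left(\left(- \frac{1}{15}\right) 1194\right) = 11 - - \frac{36616}{5} = 11 + \frac{36616}{5} = \frac{36671}{5}$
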